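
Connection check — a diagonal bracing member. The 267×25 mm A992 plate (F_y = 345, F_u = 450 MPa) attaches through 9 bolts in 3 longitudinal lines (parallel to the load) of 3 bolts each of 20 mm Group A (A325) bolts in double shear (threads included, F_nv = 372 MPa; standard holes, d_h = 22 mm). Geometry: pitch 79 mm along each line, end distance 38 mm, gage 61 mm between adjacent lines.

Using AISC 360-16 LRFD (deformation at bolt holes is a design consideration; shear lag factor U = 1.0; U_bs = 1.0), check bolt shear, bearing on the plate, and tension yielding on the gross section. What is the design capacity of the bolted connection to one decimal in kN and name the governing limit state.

1577.7 kN (bolt shear governs)

Bolt shear: A_b = π(20)²/4 = 314.16 mm². φR_n = 0.75 × 372 × 314.16 × 9 × 2 = 1577.7 kN.
Bearing (25 mm plate, F_u = 450 MPa): end bolts L_c = 38 − 22/2 = 27, R_n = min(1.2×27×25×450, 2.4×20×25×450) = 364.5 kN/bolt; interior L_c = 79 − 22 = 57, R_n = 540 kN/bolt. φR_n = 0.75 × (3×364.5 + 6×540) = 3250.1 kN.
Tension yield (gross): A_g = 267×25 = 6675 mm². φR_n = 0.90 × 345 × 6675 = 2072.6 kN.
Governing: min(1577.7, 3250.1, 2072.6) = 1577.7 kN → bolt shear.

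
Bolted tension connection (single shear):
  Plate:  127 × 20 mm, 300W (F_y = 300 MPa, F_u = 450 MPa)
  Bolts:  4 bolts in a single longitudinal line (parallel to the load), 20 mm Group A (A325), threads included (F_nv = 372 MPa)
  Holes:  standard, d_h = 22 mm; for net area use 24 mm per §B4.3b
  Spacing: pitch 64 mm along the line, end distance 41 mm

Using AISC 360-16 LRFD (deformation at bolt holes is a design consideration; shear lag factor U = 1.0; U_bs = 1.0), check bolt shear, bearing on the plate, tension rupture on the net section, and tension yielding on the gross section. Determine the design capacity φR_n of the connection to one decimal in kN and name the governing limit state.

Bolt shear: A_b = π(20)²/4 = 314.16 mm². φR_n = 0.75 × 372 × 314.16 × 4 × 1 = 350.6 kN.
Bearing (20 mm plate, F_u = 450 MPa): end bolts L_c = 41 − 22/2 = 30, R_n = min(1.2×30×20×450, 2.4×20×20×450) = 324 kN/bolt; interior L_c = 64 − 22 = 42, R_n = 432 kN/bolt. φR_n = 0.75 × (1×324 + 3×432) = 1215.0 kN.
Tension rupture (net): A_n = (127 − 1×24)×20 = 2060 mm² (U = 1.0, A_e = A_n). φR_n = 0.75 × 450 × 2060 = 695.3 kN.
Tension yield (gross): A_g = 127×20 = 2540 mm². φR_n = 0.90 × 300 × 2540 = 685.8 kN.
Governing: min(350.6, 1215.0, 695.3, 685.8) = 350.6 kN → bolt shear.

350.6 kN (bolt shear governs)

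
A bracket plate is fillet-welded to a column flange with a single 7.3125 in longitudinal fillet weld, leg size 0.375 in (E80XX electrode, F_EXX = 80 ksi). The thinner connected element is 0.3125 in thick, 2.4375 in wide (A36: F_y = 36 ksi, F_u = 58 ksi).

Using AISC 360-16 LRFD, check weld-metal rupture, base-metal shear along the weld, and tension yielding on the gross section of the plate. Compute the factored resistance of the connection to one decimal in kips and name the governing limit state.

Weld metal: throat = 0.707×0.375 = 0.26513 in, L = 7.3125 in. φR_n = 0.75 × 0.6 × 80 × 0.26513 × 7.3125 = 69.8 kips.
Base metal shear (0.3125 in plate): yield φR_n = 1.0×0.6×36×0.3125×7.3125 = 49.4 kips; rupture φR_n = 0.75×0.6×58×0.3125×7.3125 = 59.6 kips; take 49.4 kips (yield).
Tension yield (gross): A_g = 2.4375×0.3125 = 0.76172 in². φR_n = 0.90 × 36 × 0.76172 = 24.7 kips.
Governing: min(69.8, 49.4, 24.7) = 24.7 kips → gross-section yield.

24.7 kips (gross-section yield governs)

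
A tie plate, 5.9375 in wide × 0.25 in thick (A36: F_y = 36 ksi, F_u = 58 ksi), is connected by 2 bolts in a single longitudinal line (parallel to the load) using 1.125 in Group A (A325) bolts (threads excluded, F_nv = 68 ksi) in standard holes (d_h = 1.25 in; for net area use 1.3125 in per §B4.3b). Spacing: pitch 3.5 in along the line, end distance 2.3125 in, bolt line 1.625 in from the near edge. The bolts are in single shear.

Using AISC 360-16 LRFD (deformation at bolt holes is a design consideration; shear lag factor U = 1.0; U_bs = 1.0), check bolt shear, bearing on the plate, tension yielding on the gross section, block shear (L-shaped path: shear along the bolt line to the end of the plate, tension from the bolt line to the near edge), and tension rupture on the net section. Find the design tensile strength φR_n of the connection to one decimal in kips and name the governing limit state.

34.1 kips (block shear governs)

Bolt shear: A_b = π(1.125)²/4 = 0.99402 in². φR_n = 0.75 × 68 × 0.99402 × 2 × 1 = 101.4 kips.
Bearing (0.25 in plate, F_u = 58 ksi): end bolts L_c = 2.3125 − 1.25/2 = 1.6875, R_n = min(1.2×1.6875×0.25×58, 2.4×1.125×0.25×58) = 29.363 kips/bolt; interior L_c = 3.5 − 1.25 = 2.25, R_n = 39.15 kips/bolt. φR_n = 0.75 × (1×29.363 + 1×39.15) = 51.4 kips.
Tension yield (gross): A_g = 5.9375×0.25 = 1.4844 in². φR_n = 0.90 × 36 × 1.4844 = 48.1 kips.
Block shear: shear path 1×[2.3125+1×3.5] = 1×5.8125 in, A_gv = 1.4531, A_nv = 1×(5.8125 − 1.5×1.3125)×0.25 = 0.96094 in²; tension to near edge: (1.625 − 0.5×1.3125)×0.25 = 0.24219 in². R_n = min(0.6×58×0.96094, 0.6×36×1.4531) + 1.0×58×0.24219 = min(33.441, 31.387) + 14.047 = 45.434 kips. φR_n = 0.75 × 45.434 = 34.1 kips.
Tension rupture (net): A_n = (5.9375 − 1×1.3125)×0.25 = 1.1563 in² (U = 1.0, A_e = A_n). φR_n = 0.75 × 58 × 1.1563 = 50.3 kips.
Governing: min(101.4, 51.4, 48.1, 34.1, 50.3) = 34.1 kips → block shear.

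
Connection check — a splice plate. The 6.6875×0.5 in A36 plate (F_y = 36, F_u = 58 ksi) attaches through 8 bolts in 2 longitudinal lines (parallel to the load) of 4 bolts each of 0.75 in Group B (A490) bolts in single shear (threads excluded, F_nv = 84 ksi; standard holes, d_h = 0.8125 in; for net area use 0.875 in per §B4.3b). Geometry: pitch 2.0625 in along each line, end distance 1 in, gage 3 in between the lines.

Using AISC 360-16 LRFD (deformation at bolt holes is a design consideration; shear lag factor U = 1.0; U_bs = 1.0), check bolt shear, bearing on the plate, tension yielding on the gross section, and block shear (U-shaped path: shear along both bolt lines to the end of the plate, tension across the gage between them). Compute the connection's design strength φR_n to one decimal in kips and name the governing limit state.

Bolt shear: A_b = π(0.75)²/4 = 0.44179 in². φR_n = 0.75 × 84 × 0.44179 × 8 × 1 = 222.7 kips.
Bearing (0.5 in plate, F_u = 58 ksi): end bolts L_c = 1 − 0.8125/2 = 0.59375, R_n = min(1.2×0.59375×0.5×58, 2.4×0.75×0.5×58) = 20.663 kips/bolt; interior L_c = 2.0625 − 0.8125 = 1.25, R_n = 43.5 kips/bolt. φR_n = 0.75 × (2×20.663 + 6×43.5) = 226.7 kips.
Tension yield (gross): A_g = 6.6875×0.5 = 3.3438 in². φR_n = 0.90 × 36 × 3.3438 = 108.3 kips.
Block shear: shear path 2×[1+3×2.0625] = 2×7.1875 in, A_gv = 7.1875, A_nv = 2×(7.1875 − 3.5×0.875)×0.5 = 4.125 in²; tension across gage: (3 − 1×0.875)×0.5 = 1.0625 in². R_n = min(0.6×58×4.125, 0.6×36×7.1875) + 1.0×58×1.0625 = min(143.55, 155.25) + 61.625 = 205.18 kips. φR_n = 0.75 × 205.18 = 153.9 kips.
Governing: min(222.7, 226.7, 108.3, 153.9) = 108.3 kips → gross-section yield.

108.3 kips (gross-section yield governs)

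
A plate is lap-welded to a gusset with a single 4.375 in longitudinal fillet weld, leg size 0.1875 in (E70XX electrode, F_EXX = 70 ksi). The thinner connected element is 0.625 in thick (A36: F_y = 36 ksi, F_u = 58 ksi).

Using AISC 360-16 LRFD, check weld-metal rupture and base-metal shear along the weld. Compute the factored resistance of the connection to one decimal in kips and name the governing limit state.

Weld metal: throat = 0.707×0.1875 = 0.13256 in, L = 4.375 in. φR_n = 0.75 × 0.6 × 70 × 0.13256 × 4.375 = 18.3 kips.
Base metal shear (0.625 in plate): yield φR_n = 1.0×0.6×36×0.625×4.375 = 59.1 kips; rupture φR_n = 0.75×0.6×58×0.625×4.375 = 71.4 kips; take 59.1 kips (yield).
Governing: min(18.3, 59.1) = 18.3 kips → weld metal.

18.3 kips (weld metal governs)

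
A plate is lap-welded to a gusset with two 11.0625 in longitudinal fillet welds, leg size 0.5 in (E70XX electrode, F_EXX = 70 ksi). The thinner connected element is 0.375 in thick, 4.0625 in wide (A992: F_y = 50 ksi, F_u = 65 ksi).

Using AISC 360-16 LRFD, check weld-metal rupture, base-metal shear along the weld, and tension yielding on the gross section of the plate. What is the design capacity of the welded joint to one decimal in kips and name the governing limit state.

68.6 kips (gross-section yield governs)

Weld metal: throat = 0.707×0.5 = 0.3535 in, L = 2×11.0625 = 22.125 in. φR_n = 0.75 × 0.6 × 70 × 0.3535 × 22.125 = 246.4 kips.
Base metal shear (0.375 in plate): yield φR_n = 1.0×0.6×50×0.375×22.125 = 248.9 kips; rupture φR_n = 0.75×0.6×65×0.375×22.125 = 242.7 kips; take 242.7 kips (rupture).
Tension yield (gross): A_g = 4.0625×0.375 = 1.5234 in². φR_n = 0.90 × 50 × 1.5234 = 68.6 kips.
Governing: min(246.4, 242.7, 68.6) = 68.6 kips → gross-section yield.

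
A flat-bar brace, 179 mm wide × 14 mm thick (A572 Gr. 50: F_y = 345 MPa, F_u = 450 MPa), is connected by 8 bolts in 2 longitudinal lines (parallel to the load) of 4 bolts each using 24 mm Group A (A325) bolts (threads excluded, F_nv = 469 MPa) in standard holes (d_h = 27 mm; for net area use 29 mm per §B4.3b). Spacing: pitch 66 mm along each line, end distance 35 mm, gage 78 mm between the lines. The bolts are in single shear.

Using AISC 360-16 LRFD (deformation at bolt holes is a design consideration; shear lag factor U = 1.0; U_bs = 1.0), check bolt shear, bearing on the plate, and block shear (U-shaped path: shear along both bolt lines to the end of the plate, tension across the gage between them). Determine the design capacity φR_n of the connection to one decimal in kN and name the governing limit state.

Bolt shear: A_b = π(24)²/4 = 452.39 mm². φR_n = 0.75 × 469 × 452.39 × 8 × 1 = 1273.0 kN.
Bearing (14 mm plate, F_u = 450 MPa): end bolts L_c = 35 − 27/2 = 21.5, R_n = min(1.2×21.5×14×450, 2.4×24×14×450) = 162.54 kN/bolt; interior L_c = 66 − 27 = 39, R_n = 294.84 kN/bolt. φR_n = 0.75 × (2×162.54 + 6×294.84) = 1570.6 kN.
Block shear: shear path 2×[35+3×66] = 2×233 mm, A_gv = 6524, A_nv = 2×(233 − 3.5×29)×14 = 3682 mm²; tension across gage: (78 − 1×29)×14 = 686 mm². R_n = min(0.6×450×3682, 0.6×345×6524) + 1.0×450×686 = min(994.14, 1350.5) + 308.7 = 1302.8 kN. φR_n = 0.75 × 1302.8 = 977.1 kN.
Governing: min(1273.0, 1570.6, 977.1) = 977.1 kN → block shear.

977.1 kN (block shear governs)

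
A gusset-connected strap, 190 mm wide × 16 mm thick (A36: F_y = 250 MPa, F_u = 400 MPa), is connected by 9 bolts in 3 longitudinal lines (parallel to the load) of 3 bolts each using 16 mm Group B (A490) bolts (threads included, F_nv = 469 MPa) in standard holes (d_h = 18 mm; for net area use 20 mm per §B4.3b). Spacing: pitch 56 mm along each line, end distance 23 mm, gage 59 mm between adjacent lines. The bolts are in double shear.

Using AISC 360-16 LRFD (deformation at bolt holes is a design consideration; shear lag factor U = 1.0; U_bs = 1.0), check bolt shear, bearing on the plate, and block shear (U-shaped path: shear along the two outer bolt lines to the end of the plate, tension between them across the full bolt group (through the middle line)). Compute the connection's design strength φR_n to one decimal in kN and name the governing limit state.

Bolt shear: A_b = π(16)²/4 = 201.06 mm². φR_n = 0.75 × 469 × 201.06 × 9 × 2 = 1273.0 kN.
Bearing (16 mm plate, F_u = 400 MPa): end bolts L_c = 23 − 18/2 = 14, R_n = min(1.2×14×16×400, 2.4×16×16×400) = 107.52 kN/bolt; interior L_c = 56 − 18 = 38, R_n = 245.76 kN/bolt. φR_n = 0.75 × (3×107.52 + 6×245.76) = 1347.8 kN.
Block shear: shear path 2×[23+2×56] = 2×135 mm, A_gv = 4320, A_nv = 2×(135 − 2.5×20)×16 = 2720 mm²; tension across gage: (118 − 2×20)×16 = 1248 mm². R_n = min(0.6×400×2720, 0.6×250×4320) + 1.0×400×1248 = min(652.8, 648) + 499.2 = 1147.2 kN. φR_n = 0.75 × 1147.2 = 860.4 kN.
Governing: min(1273.0, 1347.8, 860.4) = 860.4 kN → block shear.

860.4 kN (block shear governs)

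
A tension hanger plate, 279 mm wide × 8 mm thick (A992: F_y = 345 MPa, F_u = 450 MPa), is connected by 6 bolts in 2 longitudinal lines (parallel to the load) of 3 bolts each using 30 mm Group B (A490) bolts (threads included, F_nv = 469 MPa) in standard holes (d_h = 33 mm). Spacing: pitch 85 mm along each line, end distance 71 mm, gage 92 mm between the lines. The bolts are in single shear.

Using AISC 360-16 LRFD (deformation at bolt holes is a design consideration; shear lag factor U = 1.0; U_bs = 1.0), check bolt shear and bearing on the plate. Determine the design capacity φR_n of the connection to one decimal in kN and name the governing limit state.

1027.1 kN (bearing governs)

Bolt shear: A_b = π(30)²/4 = 706.86 mm². φR_n = 0.75 × 469 × 706.86 × 6 × 1 = 1491.8 kN.
Bearing (8 mm plate, F_u = 450 MPa): end bolts L_c = 71 − 33/2 = 54.5, R_n = min(1.2×54.5×8×450, 2.4×30×8×450) = 235.44 kN/bolt; interior L_c = 85 − 33 = 52, R_n = 224.64 kN/bolt. φR_n = 0.75 × (2×235.44 + 4×224.64) = 1027.1 kN.
Governing: min(1491.8, 1027.1) = 1027.1 kN → bearing.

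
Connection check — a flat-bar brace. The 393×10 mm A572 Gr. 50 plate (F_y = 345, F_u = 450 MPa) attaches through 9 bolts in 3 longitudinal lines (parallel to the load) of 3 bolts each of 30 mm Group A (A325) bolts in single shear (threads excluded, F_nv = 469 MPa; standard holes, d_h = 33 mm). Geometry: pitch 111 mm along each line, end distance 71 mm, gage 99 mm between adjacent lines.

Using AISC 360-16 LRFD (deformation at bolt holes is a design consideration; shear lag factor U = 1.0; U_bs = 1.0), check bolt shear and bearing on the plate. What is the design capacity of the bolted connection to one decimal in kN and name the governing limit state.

2120.2 kN (bearing governs)

Bolt shear: A_b = π(30)²/4 = 706.86 mm². φR_n = 0.75 × 469 × 706.86 × 9 × 1 = 2237.7 kN.
Bearing (10 mm plate, F_u = 450 MPa): end bolts L_c = 71 − 33/2 = 54.5, R_n = min(1.2×54.5×10×450, 2.4×30×10×450) = 294.3 kN/bolt; interior L_c = 111 − 33 = 78, R_n = 324 kN/bolt. φR_n = 0.75 × (3×294.3 + 6×324) = 2120.2 kN.
Governing: min(2237.7, 2120.2) = 2120.2 kN → bearing.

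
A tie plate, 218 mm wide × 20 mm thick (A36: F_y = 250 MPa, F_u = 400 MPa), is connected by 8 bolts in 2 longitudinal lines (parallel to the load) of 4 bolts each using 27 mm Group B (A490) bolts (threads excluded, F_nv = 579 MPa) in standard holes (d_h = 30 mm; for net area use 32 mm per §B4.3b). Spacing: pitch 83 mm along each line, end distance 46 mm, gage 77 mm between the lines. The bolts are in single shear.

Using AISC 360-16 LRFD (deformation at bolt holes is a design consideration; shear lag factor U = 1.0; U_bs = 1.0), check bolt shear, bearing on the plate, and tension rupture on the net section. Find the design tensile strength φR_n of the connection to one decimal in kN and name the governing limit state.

924.0 kN (net-section rupture governs)

Bolt shear: A_b = π(27)²/4 = 572.56 mm². φR_n = 0.75 × 579 × 572.56 × 8 × 1 = 1989.1 kN.
Bearing (20 mm plate, F_u = 400 MPa): end bolts L_c = 46 − 30/2 = 31, R_n = min(1.2×31×20×400, 2.4×27×20×400) = 297.6 kN/bolt; interior L_c = 83 − 30 = 53, R_n = 508.8 kN/bolt. φR_n = 0.75 × (2×297.6 + 6×508.8) = 2736.0 kN.
Tension rupture (net): A_n = (218 − 2×32)×20 = 3080 mm² (U = 1.0, A_e = A_n). φR_n = 0.75 × 400 × 3080 = 924.0 kN.
Governing: min(1989.1, 2736.0, 924.0) = 924.0 kN → net-section rupture.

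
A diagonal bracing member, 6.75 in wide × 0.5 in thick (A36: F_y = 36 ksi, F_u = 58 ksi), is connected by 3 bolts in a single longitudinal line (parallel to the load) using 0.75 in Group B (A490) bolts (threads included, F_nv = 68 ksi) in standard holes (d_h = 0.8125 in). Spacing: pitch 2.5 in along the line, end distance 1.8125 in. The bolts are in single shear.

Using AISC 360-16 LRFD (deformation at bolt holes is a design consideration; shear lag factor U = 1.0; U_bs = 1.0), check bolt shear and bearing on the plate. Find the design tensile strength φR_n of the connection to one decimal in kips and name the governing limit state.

Bolt shear: A_b = π(0.75)²/4 = 0.44179 in². φR_n = 0.75 × 68 × 0.44179 × 3 × 1 = 67.6 kips.
Bearing (0.5 in plate, F_u = 58 ksi): end bolts L_c = 1.8125 − 0.8125/2 = 1.40625, R_n = min(1.2×1.40625×0.5×58, 2.4×0.75×0.5×58) = 48.938 kips/bolt; interior L_c = 2.5 − 0.8125 = 1.6875, R_n = 52.2 kips/bolt. φR_n = 0.75 × (1×48.938 + 2×52.2) = 115.0 kips.
Governing: min(67.6, 115.0) = 67.6 kips → bolt shear.

67.6 kips (bolt shear governs)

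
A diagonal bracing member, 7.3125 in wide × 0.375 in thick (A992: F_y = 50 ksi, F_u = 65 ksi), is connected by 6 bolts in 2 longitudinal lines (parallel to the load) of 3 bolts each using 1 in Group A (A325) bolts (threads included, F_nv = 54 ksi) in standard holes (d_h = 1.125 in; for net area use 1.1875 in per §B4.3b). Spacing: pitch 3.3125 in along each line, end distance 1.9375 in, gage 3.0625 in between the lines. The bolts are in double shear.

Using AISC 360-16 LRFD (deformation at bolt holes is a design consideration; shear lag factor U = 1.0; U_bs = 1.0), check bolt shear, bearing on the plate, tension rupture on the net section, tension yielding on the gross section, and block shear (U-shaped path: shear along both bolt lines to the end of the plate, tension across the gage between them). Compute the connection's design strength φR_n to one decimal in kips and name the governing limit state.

90.3 kips (net-section rupture governs)

Bolt shear: A_b = π(1)²/4 = 0.7854 in². φR_n = 0.75 × 54 × 0.7854 × 6 × 2 = 381.7 kips.
Bearing (0.375 in plate, F_u = 65 ksi): end bolts L_c = 1.9375 − 1.125/2 = 1.375, R_n = min(1.2×1.375×0.375×65, 2.4×1×0.375×65) = 40.219 kips/bolt; interior L_c = 3.3125 − 1.125 = 2.1875, R_n = 58.5 kips/bolt. φR_n = 0.75 × (2×40.219 + 4×58.5) = 235.8 kips.
Tension rupture (net): A_n = (7.3125 − 2×1.1875)×0.375 = 1.8516 in² (U = 1.0, A_e = A_n). φR_n = 0.75 × 65 × 1.8516 = 90.3 kips.
Tension yield (gross): A_g = 7.3125×0.375 = 2.7422 in². φR_n = 0.90 × 50 × 2.7422 = 123.4 kips.
Block shear: shear path 2×[1.9375+2×3.3125] = 2×8.5625 in, A_gv = 6.4219, A_nv = 2×(8.5625 − 2.5×1.1875)×0.375 = 4.1953 in²; tension across gage: (3.0625 − 1×1.1875)×0.375 = 0.70313 in². R_n = min(0.6×65×4.1953, 0.6×50×6.4219) + 1.0×65×0.70313 = min(163.62, 192.66) + 45.703 = 209.32 kips. φR_n = 0.75 × 209.32 = 157.0 kips.
Governing: min(381.7, 235.8, 90.3, 123.4, 157.0) = 90.3 kips → net-section rupture.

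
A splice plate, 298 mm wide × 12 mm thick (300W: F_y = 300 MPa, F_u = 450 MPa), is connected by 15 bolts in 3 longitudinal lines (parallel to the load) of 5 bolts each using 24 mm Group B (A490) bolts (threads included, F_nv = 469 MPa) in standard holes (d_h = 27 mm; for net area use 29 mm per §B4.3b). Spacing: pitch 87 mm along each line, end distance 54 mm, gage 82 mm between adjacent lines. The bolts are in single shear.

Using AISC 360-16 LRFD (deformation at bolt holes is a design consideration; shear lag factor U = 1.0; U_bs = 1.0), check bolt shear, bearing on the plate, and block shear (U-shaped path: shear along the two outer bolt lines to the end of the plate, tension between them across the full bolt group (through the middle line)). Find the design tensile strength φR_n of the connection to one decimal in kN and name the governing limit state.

Bolt shear: A_b = π(24)²/4 = 452.39 mm². φR_n = 0.75 × 469 × 452.39 × 15 × 1 = 2386.9 kN.
Bearing (12 mm plate, F_u = 450 MPa): end bolts L_c = 54 − 27/2 = 40.5, R_n = min(1.2×40.5×12×450, 2.4×24×12×450) = 262.44 kN/bolt; interior L_c = 87 − 27 = 60, R_n = 311.04 kN/bolt. φR_n = 0.75 × (3×262.44 + 12×311.04) = 3389.9 kN.
Block shear: shear path 2×[54+4×87] = 2×402 mm, A_gv = 9648, A_nv = 2×(402 − 4.5×29)×12 = 6516 mm²; tension across gage: (164 − 2×29)×12 = 1272 mm². R_n = min(0.6×450×6516, 0.6×300×9648) + 1.0×450×1272 = min(1759.3, 1736.6) + 572.4 = 2309 kN. φR_n = 0.75 × 2309 = 1731.8 kN.
Governing: min(2386.9, 3389.9, 1731.8) = 1731.8 kN → block shear.

1731.8 kN (block shear governs)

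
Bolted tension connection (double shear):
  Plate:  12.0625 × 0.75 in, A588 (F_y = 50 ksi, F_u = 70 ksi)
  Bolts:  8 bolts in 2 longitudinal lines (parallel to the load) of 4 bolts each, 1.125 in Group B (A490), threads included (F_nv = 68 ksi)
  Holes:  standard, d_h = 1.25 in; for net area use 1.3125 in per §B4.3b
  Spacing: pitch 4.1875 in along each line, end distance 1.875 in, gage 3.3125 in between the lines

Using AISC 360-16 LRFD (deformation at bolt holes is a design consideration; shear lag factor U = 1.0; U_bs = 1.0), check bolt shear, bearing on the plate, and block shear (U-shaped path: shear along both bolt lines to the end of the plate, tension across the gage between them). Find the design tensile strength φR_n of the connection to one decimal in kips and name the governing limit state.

Bolt shear: A_b = π(1.125)²/4 = 0.99402 in². φR_n = 0.75 × 68 × 0.99402 × 8 × 2 = 811.1 kips.
Bearing (0.75 in plate, F_u = 70 ksi): end bolts L_c = 1.875 − 1.25/2 = 1.25, R_n = min(1.2×1.25×0.75×70, 2.4×1.125×0.75×70) = 78.75 kips/bolt; interior L_c = 4.1875 − 1.25 = 2.9375, R_n = 141.75 kips/bolt. φR_n = 0.75 × (2×78.75 + 6×141.75) = 756.0 kips.
Block shear: shear path 2×[1.875+3×4.1875] = 2×14.4375 in, A_gv = 21.656, A_nv = 2×(14.4375 − 3.5×1.3125)×0.75 = 14.766 in²; tension across gage: (3.3125 − 1×1.3125)×0.75 = 1.5 in². R_n = min(0.6×70×14.766, 0.6×50×21.656) + 1.0×70×1.5 = min(620.17, 649.68) + 105 = 725.17 kips. φR_n = 0.75 × 725.17 = 543.9 kips.
Governing: min(811.1, 756.0, 543.9) = 543.9 kips → block shear.

543.9 kips (block shear governs)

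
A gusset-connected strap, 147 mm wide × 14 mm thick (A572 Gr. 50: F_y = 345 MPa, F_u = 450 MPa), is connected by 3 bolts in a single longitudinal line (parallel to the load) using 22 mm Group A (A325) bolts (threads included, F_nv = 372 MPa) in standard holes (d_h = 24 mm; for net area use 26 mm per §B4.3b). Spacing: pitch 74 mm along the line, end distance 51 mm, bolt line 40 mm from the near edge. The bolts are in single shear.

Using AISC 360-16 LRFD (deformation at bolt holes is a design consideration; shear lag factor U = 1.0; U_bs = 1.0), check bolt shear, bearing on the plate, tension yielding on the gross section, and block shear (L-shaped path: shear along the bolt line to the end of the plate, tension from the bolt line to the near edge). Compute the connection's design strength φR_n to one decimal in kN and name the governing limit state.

318.2 kN (bolt shear governs)

Bolt shear: A_b = π(22)²/4 = 380.13 mm². φR_n = 0.75 × 372 × 380.13 × 3 × 1 = 318.2 kN.
Bearing (14 mm plate, F_u = 450 MPa): end bolts L_c = 51 − 24/2 = 39, R_n = min(1.2×39×14×450, 2.4×22×14×450) = 294.84 kN/bolt; interior L_c = 74 − 24 = 50, R_n = 332.64 kN/bolt. φR_n = 0.75 × (1×294.84 + 2×332.64) = 720.1 kN.
Tension yield (gross): A_g = 147×14 = 2058 mm². φR_n = 0.90 × 345 × 2058 = 639.0 kN.
Block shear: shear path 1×[51+2×74] = 1×199 mm, A_gv = 2786, A_nv = 1×(199 − 2.5×26)×14 = 1876 mm²; tension to near edge: (40 − 0.5×26)×14 = 378 mm². R_n = min(0.6×450×1876, 0.6×345×2786) + 1.0×450×378 = min(506.52, 576.7) + 170.1 = 676.62 kN. φR_n = 0.75 × 676.62 = 507.5 kN.
Governing: min(318.2, 720.1, 639.0, 507.5) = 318.2 kN → bolt shear.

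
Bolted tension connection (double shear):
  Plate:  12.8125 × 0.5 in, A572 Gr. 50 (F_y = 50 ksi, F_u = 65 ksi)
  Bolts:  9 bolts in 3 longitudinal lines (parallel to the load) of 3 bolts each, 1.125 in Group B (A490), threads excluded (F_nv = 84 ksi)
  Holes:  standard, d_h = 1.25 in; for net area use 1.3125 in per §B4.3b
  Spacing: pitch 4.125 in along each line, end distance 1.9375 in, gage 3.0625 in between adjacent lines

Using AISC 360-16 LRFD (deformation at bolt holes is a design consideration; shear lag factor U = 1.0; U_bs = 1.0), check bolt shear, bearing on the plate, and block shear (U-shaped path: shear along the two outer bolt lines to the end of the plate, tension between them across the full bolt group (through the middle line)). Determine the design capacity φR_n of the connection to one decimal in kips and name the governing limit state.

287.3 kips (block shear governs)

Bolt shear: A_b = π(1.125)²/4 = 0.99402 in². φR_n = 0.75 × 84 × 0.99402 × 9 × 2 = 1127.2 kips.
Bearing (0.5 in plate, F_u = 65 ksi): end bolts L_c = 1.9375 − 1.25/2 = 1.3125, R_n = min(1.2×1.3125×0.5×65, 2.4×1.125×0.5×65) = 51.188 kips/bolt; interior L_c = 4.125 − 1.25 = 2.875, R_n = 87.75 kips/bolt. φR_n = 0.75 × (3×51.188 + 6×87.75) = 510.0 kips.
Block shear: shear path 2×[1.9375+2×4.125] = 2×10.1875 in, A_gv = 10.188, A_nv = 2×(10.1875 − 2.5×1.3125)×0.5 = 6.9063 in²; tension across gage: (6.125 − 2×1.3125)×0.5 = 1.75 in². R_n = min(0.6×65×6.9063, 0.6×50×10.188) + 1.0×65×1.75 = min(269.35, 305.64) + 113.75 = 383.1 kips. φR_n = 0.75 × 383.1 = 287.3 kips.
Governing: min(1127.2, 510.0, 287.3) = 287.3 kips → block shear.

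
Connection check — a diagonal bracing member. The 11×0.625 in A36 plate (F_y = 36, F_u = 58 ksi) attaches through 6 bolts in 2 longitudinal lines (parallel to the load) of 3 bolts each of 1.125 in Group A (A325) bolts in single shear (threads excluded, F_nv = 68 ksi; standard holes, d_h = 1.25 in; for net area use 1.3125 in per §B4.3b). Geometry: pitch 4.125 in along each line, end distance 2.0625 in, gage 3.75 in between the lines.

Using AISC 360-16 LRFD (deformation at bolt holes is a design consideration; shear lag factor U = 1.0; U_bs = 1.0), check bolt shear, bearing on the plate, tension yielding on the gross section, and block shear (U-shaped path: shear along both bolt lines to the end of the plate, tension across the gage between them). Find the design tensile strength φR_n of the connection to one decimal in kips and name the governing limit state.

222.8 kips (gross-section yield governs)

Bolt shear: A_b = π(1.125)²/4 = 0.99402 in². φR_n = 0.75 × 68 × 0.99402 × 6 × 1 = 304.2 kips.
Bearing (0.625 in plate, F_u = 58 ksi): end bolts L_c = 2.0625 − 1.25/2 = 1.4375, R_n = min(1.2×1.4375×0.625×58, 2.4×1.125×0.625×58) = 62.531 kips/bolt; interior L_c = 4.125 − 1.25 = 2.875, R_n = 97.875 kips/bolt. φR_n = 0.75 × (2×62.531 + 4×97.875) = 387.4 kips.
Tension yield (gross): A_g = 11×0.625 = 6.875 in². φR_n = 0.90 × 36 × 6.875 = 222.8 kips.
Block shear: shear path 2×[2.0625+2×4.125] = 2×10.3125 in, A_gv = 12.891, A_nv = 2×(10.3125 − 2.5×1.3125)×0.625 = 8.7891 in²; tension across gage: (3.75 − 1×1.3125)×0.625 = 1.5234 in². R_n = min(0.6×58×8.7891, 0.6×36×12.891) + 1.0×58×1.5234 = min(305.86, 278.45) + 88.357 = 366.81 kips. φR_n = 0.75 × 366.81 = 275.1 kips.
Governing: min(304.2, 387.4, 222.8, 275.1) = 222.8 kips → gross-section yield.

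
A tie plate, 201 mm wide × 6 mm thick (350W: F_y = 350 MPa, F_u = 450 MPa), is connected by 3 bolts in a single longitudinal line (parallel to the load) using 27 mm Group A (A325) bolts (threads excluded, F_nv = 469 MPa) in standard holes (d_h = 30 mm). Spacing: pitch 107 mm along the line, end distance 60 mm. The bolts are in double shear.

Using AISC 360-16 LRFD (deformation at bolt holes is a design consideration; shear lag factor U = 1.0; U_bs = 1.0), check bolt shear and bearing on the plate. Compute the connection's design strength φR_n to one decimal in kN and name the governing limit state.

Bolt shear: A_b = π(27)²/4 = 572.56 mm². φR_n = 0.75 × 469 × 572.56 × 3 × 2 = 1208.4 kN.
Bearing (6 mm plate, F_u = 450 MPa): end bolts L_c = 60 − 30/2 = 45, R_n = min(1.2×45×6×450, 2.4×27×6×450) = 145.8 kN/bolt; interior L_c = 107 − 30 = 77, R_n = 174.96 kN/bolt. φR_n = 0.75 × (1×145.8 + 2×174.96) = 371.8 kN.
Governing: min(1208.4, 371.8) = 371.8 kN → bearing.

371.8 kN (bearing governs)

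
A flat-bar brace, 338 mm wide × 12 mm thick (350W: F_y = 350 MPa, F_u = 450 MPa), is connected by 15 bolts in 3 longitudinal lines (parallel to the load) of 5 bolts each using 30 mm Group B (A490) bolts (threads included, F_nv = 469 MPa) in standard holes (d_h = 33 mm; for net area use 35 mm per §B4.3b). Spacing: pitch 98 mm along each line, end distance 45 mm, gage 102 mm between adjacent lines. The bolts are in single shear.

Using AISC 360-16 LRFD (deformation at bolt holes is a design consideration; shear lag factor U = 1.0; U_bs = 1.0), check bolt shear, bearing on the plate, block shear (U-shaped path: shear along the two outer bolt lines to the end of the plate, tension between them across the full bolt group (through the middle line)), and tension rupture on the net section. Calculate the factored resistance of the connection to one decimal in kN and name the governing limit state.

943.7 kN (net-section rupture governs)

Bolt shear: A_b = π(30)²/4 = 706.86 mm². φR_n = 0.75 × 469 × 706.86 × 15 × 1 = 3729.6 kN.
Bearing (12 mm plate, F_u = 450 MPa): end bolts L_c = 45 − 33/2 = 28.5, R_n = min(1.2×28.5×12×450, 2.4×30×12×450) = 184.68 kN/bolt; interior L_c = 98 − 33 = 65, R_n = 388.8 kN/bolt. φR_n = 0.75 × (3×184.68 + 12×388.8) = 3914.7 kN.
Block shear: shear path 2×[45+4×98] = 2×437 mm, A_gv = 10488, A_nv = 2×(437 − 4.5×35)×12 = 6708 mm²; tension across gage: (204 − 2×35)×12 = 1608 mm². R_n = min(0.6×450×6708, 0.6×350×10488) + 1.0×450×1608 = min(1811.2, 2202.5) + 723.6 = 2534.8 kN. φR_n = 0.75 × 2534.8 = 1901.1 kN.
Tension rupture (net): A_n = (338 − 3×35)×12 = 2796 mm² (U = 1.0, A_e = A_n). φR_n = 0.75 × 450 × 2796 = 943.7 kN.
Governing: min(3729.6, 3914.7, 1901.1, 943.7) = 943.7 kN → net-section rupture.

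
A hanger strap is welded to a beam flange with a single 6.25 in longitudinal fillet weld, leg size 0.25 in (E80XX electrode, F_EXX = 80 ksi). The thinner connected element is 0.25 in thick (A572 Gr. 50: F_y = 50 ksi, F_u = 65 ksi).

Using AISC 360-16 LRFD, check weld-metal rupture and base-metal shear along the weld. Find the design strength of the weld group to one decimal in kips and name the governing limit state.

Weld metal: throat = 0.707×0.25 = 0.17675 in, L = 6.25 in. φR_n = 0.75 × 0.6 × 80 × 0.17675 × 6.25 = 39.8 kips.
Base metal shear (0.25 in plate): yield φR_n = 1.0×0.6×50×0.25×6.25 = 46.9 kips; rupture φR_n = 0.75×0.6×65×0.25×6.25 = 45.7 kips; take 45.7 kips (rupture).
Governing: min(39.8, 45.7) = 39.8 kips → weld metal.

39.8 kips (weld metal governs)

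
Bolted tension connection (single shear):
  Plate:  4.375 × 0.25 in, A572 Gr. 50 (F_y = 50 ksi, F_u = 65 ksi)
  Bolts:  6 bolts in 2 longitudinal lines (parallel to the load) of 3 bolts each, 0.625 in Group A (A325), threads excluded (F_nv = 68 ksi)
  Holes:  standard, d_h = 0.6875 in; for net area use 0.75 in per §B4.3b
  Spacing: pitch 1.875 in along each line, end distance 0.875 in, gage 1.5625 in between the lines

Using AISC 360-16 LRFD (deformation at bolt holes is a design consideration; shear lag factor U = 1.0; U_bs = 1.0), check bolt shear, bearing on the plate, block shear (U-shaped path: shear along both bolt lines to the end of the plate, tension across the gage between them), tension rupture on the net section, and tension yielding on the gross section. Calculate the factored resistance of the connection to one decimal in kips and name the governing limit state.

Bolt shear: A_b = π(0.625)²/4 = 0.3068 in². φR_n = 0.75 × 68 × 0.3068 × 6 × 1 = 93.9 kips.
Bearing (0.25 in plate, F_u = 65 ksi): end bolts L_c = 0.875 − 0.6875/2 = 0.53125, R_n = min(1.2×0.53125×0.25×65, 2.4×0.625×0.25×65) = 10.359 kips/bolt; interior L_c = 1.875 − 0.6875 = 1.1875, R_n = 23.156 kips/bolt. φR_n = 0.75 × (2×10.359 + 4×23.156) = 85.0 kips.
Block shear: shear path 2×[0.875+2×1.875] = 2×4.625 in, A_gv = 2.3125, A_nv = 2×(4.625 − 2.5×0.75)×0.25 = 1.375 in²; tension across gage: (1.5625 − 1×0.75)×0.25 = 0.20313 in². R_n = min(0.6×65×1.375, 0.6×50×2.3125) + 1.0×65×0.20313 = min(53.625, 69.375) + 13.203 = 66.828 kips. φR_n = 0.75 × 66.828 = 50.1 kips.
Tension rupture (net): A_n = (4.375 − 2×0.75)×0.25 = 0.71875 in² (U = 1.0, A_e = A_n). φR_n = 0.75 × 65 × 0.71875 = 35.0 kips.
Tension yield (gross): A_g = 4.375×0.25 = 1.0938 in². φR_n = 0.90 × 50 × 1.0938 = 49.2 kips.
Governing: min(93.9, 85.0, 50.1, 35.0, 49.2) = 35.0 kips → net-section rupture.

35.0 kips (net-section rupture governs)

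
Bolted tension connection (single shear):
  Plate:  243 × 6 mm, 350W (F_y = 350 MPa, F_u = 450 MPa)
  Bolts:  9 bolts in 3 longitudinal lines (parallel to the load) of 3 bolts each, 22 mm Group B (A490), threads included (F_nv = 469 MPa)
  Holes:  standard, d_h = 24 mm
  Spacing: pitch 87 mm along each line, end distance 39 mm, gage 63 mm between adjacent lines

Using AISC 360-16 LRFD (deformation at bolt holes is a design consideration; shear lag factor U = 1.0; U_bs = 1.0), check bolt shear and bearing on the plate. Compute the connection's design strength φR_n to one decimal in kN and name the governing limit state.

838.4 kN (bearing governs)

Bolt shear: A_b = π(22)²/4 = 380.13 mm². φR_n = 0.75 × 469 × 380.13 × 9 × 1 = 1203.4 kN.
Bearing (6 mm plate, F_u = 450 MPa): end bolts L_c = 39 − 24/2 = 27, R_n = min(1.2×27×6×450, 2.4×22×6×450) = 87.48 kN/bolt; interior L_c = 87 − 24 = 63, R_n = 142.56 kN/bolt. φR_n = 0.75 × (3×87.48 + 6×142.56) = 838.4 kN.
Governing: min(1203.4, 838.4) = 838.4 kN → bearing.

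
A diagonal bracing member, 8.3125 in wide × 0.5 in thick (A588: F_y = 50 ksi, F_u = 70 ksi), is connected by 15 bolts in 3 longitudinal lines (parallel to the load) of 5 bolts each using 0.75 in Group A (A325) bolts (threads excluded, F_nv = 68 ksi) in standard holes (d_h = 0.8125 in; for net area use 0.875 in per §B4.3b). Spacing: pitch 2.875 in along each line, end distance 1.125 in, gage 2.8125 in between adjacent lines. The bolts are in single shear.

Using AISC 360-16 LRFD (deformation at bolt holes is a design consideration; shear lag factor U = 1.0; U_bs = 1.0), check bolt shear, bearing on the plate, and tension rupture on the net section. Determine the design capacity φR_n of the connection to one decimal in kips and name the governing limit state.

149.3 kips (net-section rupture governs)

Bolt shear: A_b = π(0.75)²/4 = 0.44179 in². φR_n = 0.75 × 68 × 0.44179 × 15 × 1 = 338.0 kips.
Bearing (0.5 in plate, F_u = 70 ksi): end bolts L_c = 1.125 − 0.8125/2 = 0.71875, R_n = min(1.2×0.71875×0.5×70, 2.4×0.75×0.5×70) = 30.188 kips/bolt; interior L_c = 2.875 − 0.8125 = 2.0625, R_n = 63 kips/bolt. φR_n = 0.75 × (3×30.188 + 12×63) = 634.9 kips.
Tension rupture (net): A_n = (8.3125 − 3×0.875)×0.5 = 2.8438 in² (U = 1.0, A_e = A_n). φR_n = 0.75 × 70 × 2.8438 = 149.3 kips.
Governing: min(338.0, 634.9, 149.3) = 149.3 kips → net-section rupture.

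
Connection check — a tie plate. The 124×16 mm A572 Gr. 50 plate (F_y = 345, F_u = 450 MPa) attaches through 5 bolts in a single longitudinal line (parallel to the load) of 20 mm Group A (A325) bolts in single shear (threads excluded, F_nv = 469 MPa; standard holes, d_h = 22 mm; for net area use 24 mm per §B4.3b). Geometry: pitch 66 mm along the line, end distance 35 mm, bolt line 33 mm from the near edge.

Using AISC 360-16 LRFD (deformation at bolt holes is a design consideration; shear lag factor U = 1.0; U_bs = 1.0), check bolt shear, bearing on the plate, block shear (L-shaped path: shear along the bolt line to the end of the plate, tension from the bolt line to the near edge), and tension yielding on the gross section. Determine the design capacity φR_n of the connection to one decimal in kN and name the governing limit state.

Bolt shear: A_b = π(20)²/4 = 314.16 mm². φR_n = 0.75 × 469 × 314.16 × 5 × 1 = 552.5 kN.
Bearing (16 mm plate, F_u = 450 MPa): end bolts L_c = 35 − 22/2 = 24, R_n = min(1.2×24×16×450, 2.4×20×16×450) = 207.36 kN/bolt; interior L_c = 66 − 22 = 44, R_n = 345.6 kN/bolt. φR_n = 0.75 × (1×207.36 + 4×345.6) = 1192.3 kN.
Block shear: shear path 1×[35+4×66] = 1×299 mm, A_gv = 4784, A_nv = 1×(299 − 4.5×24)×16 = 3056 mm²; tension to near edge: (33 − 0.5×24)×16 = 336 mm². R_n = min(0.6×450×3056, 0.6×345×4784) + 1.0×450×336 = min(825.12, 990.29) + 151.2 = 976.32 kN. φR_n = 0.75 × 976.32 = 732.2 kN.
Tension yield (gross): A_g = 124×16 = 1984 mm². φR_n = 0.90 × 345 × 1984 = 616.0 kN.
Governing: min(552.5, 1192.3, 732.2, 616.0) = 552.5 kN → bolt shear.

552.5 kN (bolt shear governs)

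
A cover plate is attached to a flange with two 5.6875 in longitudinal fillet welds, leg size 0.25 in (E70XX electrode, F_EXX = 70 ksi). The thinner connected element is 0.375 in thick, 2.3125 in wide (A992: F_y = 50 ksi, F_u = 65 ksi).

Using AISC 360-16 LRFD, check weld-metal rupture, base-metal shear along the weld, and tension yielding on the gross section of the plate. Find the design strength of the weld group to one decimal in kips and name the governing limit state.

39.0 kips (gross-section yield governs)

Weld metal: throat = 0.707×0.25 = 0.17675 in, L = 2×5.6875 = 11.375 in. φR_n = 0.75 × 0.6 × 70 × 0.17675 × 11.375 = 63.3 kips.
Base metal shear (0.375 in plate): yield φR_n = 1.0×0.6×50×0.375×11.375 = 128.0 kips; rupture φR_n = 0.75×0.6×65×0.375×11.375 = 124.8 kips; take 124.8 kips (rupture).
Tension yield (gross): A_g = 2.3125×0.375 = 0.86719 in². φR_n = 0.90 × 50 × 0.86719 = 39.0 kips.
Governing: min(63.3, 124.8, 39.0) = 39.0 kips → gross-section yield.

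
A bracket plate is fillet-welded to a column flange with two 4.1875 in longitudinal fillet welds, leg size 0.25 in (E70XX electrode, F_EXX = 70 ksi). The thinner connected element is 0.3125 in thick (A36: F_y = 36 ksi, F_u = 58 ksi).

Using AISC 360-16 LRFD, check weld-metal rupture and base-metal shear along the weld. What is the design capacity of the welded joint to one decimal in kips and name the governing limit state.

46.6 kips (weld metal governs)

Weld metal: throat = 0.707×0.25 = 0.17675 in, L = 2×4.1875 = 8.375 in. φR_n = 0.75 × 0.6 × 70 × 0.17675 × 8.375 = 46.6 kips.
Base metal shear (0.3125 in plate): yield φR_n = 1.0×0.6×36×0.3125×8.375 = 56.5 kips; rupture φR_n = 0.75×0.6×58×0.3125×8.375 = 68.3 kips; take 56.5 kips (yield).
Governing: min(46.6, 56.5) = 46.6 kips → weld metal.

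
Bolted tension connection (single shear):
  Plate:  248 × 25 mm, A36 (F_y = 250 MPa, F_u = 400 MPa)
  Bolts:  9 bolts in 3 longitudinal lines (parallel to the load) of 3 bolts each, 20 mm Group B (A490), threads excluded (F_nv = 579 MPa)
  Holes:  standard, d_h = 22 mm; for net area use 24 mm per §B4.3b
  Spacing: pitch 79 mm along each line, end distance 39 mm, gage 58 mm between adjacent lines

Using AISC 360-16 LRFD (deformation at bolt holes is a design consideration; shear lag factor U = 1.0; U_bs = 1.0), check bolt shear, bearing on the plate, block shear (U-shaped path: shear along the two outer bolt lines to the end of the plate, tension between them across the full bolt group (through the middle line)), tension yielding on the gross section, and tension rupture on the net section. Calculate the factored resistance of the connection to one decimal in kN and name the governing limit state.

1227.8 kN (bolt shear governs)

Bolt shear: A_b = π(20)²/4 = 314.16 mm². φR_n = 0.75 × 579 × 314.16 × 9 × 1 = 1227.8 kN.
Bearing (25 mm plate, F_u = 400 MPa): end bolts L_c = 39 − 22/2 = 28, R_n = min(1.2×28×25×400, 2.4×20×25×400) = 336 kN/bolt; interior L_c = 79 − 22 = 57, R_n = 480 kN/bolt. φR_n = 0.75 × (3×336 + 6×480) = 2916.0 kN.
Block shear: shear path 2×[39+2×79] = 2×197 mm, A_gv = 9850, A_nv = 2×(197 − 2.5×24)×25 = 6850 mm²; tension across gage: (116 − 2×24)×25 = 1700 mm². R_n = min(0.6×400×6850, 0.6×250×9850) + 1.0×400×1700 = min(1644, 1477.5) + 680 = 2157.5 kN. φR_n = 0.75 × 2157.5 = 1618.1 kN.
Tension yield (gross): A_g = 248×25 = 6200 mm². φR_n = 0.90 × 250 × 6200 = 1395.0 kN.
Tension rupture (net): A_n = (248 − 3×24)×25 = 4400 mm² (U = 1.0, A_e = A_n). φR_n = 0.75 × 400 × 4400 = 1320.0 kN.
Governing: min(1227.8, 2916.0, 1618.1, 1395.0, 1320.0) = 1227.8 kN → bolt shear.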